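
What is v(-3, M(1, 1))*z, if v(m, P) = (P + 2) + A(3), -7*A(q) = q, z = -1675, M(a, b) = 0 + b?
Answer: -30150/7 ≈ -4307.1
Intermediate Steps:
M(a, b) = b
A(q) = -q/7
v(m, P) = 11/7 + P (v(m, P) = (P + 2) - ⅐*3 = (2 + P) - 3/7 = 11/7 + P)
v(-3, M(1, 1))*z = (11/7 + 1)*(-1675) = (18/7)*(-1675) = -30150/7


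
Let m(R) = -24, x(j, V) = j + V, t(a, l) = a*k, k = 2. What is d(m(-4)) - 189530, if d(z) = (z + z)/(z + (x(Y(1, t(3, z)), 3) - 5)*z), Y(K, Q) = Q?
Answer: -947648/5 ≈ -1.8953e+5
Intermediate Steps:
t(a, l) = 2*a (t(a, l) = a*2 = 2*a)
x(j, V) = V + j
d(z) = 2/5 (d(z) = (z + z)/(z + ((3 + 2*3) - 5)*z) = (2*z)/(z + ((3 + 6) - 5)*z) = (2*z)/(z + (9 - 5)*z) = (2*z)/(z + 4*z) = (2*z)/((5*z)) = (2*z)*(1/(5*z)) = 2/5)
d(m(-4)) - 189530 = 2/5 - 189530 = -947648/5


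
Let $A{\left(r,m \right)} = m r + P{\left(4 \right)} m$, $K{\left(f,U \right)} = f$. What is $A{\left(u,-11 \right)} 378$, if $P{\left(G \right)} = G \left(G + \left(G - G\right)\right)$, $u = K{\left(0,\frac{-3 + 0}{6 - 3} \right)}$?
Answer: $-66528$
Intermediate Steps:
$u = 0$
$P{\left(G \right)} = G^{2}$ ($P{\left(G \right)} = G \left(G + 0\right) = G G = G^{2}$)
$A{\left(r,m \right)} = 16 m + m r$ ($A{\left(r,m \right)} = m r + 4^{2} m = m r + 16 m = 16 m + m r$)
$A{\left(u,-11 \right)} 378 = - 11 \left(16 + 0\right) 378 = \left(-11\right) 16 \cdot 378 = \left(-176\right) 378 = -66528$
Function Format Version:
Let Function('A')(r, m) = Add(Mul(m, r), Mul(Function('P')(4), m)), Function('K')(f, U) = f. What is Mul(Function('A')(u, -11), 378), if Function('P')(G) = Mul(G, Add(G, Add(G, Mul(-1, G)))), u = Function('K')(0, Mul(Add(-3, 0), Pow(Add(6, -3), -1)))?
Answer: -66528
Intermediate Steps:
u = 0
Function('P')(G) = Pow(G, 2) (Function('P')(G) = Mul(G, Add(G, 0)) = Mul(G, G) = Pow(G, 2))
Function('A')(r, m) = Add(Mul(16, m), Mul(m, r)) (Function('A')(r, m) = Add(Mul(m, r), Mul(Pow(4, 2), m)) = Add(Mul(m, r), Mul(16, m)) = Add(Mul(16, m), Mul(m, r)))
Mul(Function('A')(u, -11), 378) = Mul(Mul(-11, Add(16, 0)), 378) = Mul(Mul(-11, 16), 378) = Mul(-176, 378) = -66528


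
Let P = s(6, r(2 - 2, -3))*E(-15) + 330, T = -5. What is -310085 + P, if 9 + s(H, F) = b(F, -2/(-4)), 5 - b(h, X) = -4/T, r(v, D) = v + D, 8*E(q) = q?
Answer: -309746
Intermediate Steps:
E(q) = q/8
r(v, D) = D + v
b(h, X) = 21/5 (b(h, X) = 5 - (-4)/(-5) = 5 - (-4)*(-1)/5 = 5 - 1*⅘ = 5 - ⅘ = 21/5)
s(H, F) = -24/5 (s(H, F) = -9 + 21/5 = -24/5)
P = 339 (P = -3*(-15)/5 + 330 = -24/5*(-15/8) + 330 = 9 + 330 = 339)
-310085 + P = -310085 + 339 = -309746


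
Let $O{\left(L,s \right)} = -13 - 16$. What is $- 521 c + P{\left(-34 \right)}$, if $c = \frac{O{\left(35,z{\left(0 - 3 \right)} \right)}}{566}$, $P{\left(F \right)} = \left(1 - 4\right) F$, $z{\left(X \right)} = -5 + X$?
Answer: $\frac{72841}{566} \approx 128.69$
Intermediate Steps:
$O{\left(L,s \right)} = -29$ ($O{\left(L,s \right)} = -13 - 16 = -29$)
$P{\left(F \right)} = - 3 F$
$c = - \frac{29}{566} \approx -0.051237$
$- 521 c + P{\left(-34 \right)} = \left(-521\right) \left(- \frac{29}{566}\right) - -102 = \frac{15109}{566} + 102 = \frac{72841}{566}$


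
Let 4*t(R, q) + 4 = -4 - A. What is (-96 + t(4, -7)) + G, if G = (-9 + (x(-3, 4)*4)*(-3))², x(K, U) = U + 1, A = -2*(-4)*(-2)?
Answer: 4667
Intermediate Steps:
A = -16 (A = 8*(-2) = -16)
x(K, U) = 1 + U
t(R, q) = 2 (t(R, q) = -1 + (-4 - 1*(-16))/4 = -1 + (-4 + 16)/4 = -1 + (¼)*12 = -1 + 3 = 2)
G = 4761 (G = (-9 + ((1 + 4)*4)*(-3))² = (-9 + (5*4)*(-3))² = (-9 + 20*(-3))² = (-9 - 60)² = (-69)² = 4761)
(-96 + t(4, -7)) + G = (-96 + 2) + 4761 = -94 + 4761 = 4667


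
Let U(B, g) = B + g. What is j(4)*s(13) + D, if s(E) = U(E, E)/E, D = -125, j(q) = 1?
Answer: -123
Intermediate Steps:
s(E) = 2 (s(E) = (E + E)/E = (2*E)/E = 2)
j(4)*s(13) + D = 1*2 - 125 = 2 - 125 = -123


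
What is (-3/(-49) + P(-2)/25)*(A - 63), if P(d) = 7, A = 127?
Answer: 26752/1225 ≈ 21.838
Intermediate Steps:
(-3/(-49) + P(-2)/25)*(A - 63) = (-3/(-49) + 7/25)*(127 - 63) = (-3*(-1/49) + 7*(1/25))*64 = (3/49 + 7/25)*64 = (418/1225)*64 = 26752/1225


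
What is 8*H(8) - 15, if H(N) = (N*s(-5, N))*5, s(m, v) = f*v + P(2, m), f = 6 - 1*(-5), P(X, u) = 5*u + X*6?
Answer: 23985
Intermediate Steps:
P(X, u) = 5*u + 6*X
f = 11 (f = 6 + 5 = 11)
s(m, v) = 12 + 5*m + 11*v (s(m, v) = 11*v + (5*m + 6*2) = 11*v + (5*m + 12) = 11*v + (12 + 5*m) = 12 + 5*m + 11*v)
H(N) = 5*N*(-13 + 11*N) (H(N) = (N*(12 + 5*(-5) + 11*N))*5 = (N*(12 - 25 + 11*N))*5 = (N*(-13 + 11*N))*5 = 5*N*(-13 + 11*N))
8*H(8) - 15 = 8*(5*8*(-13 + 11*8)) - 15 = 8*(5*8*(-13 + 88)) - 15 = 8*(5*8*75) - 15 = 8*3000 - 15 = 24000 - 15 = 23985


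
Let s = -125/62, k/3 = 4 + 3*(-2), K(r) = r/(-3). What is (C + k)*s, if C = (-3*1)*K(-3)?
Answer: 1125/62 ≈ 18.145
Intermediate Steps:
K(r) = -r/3 (K(r) = r*(-⅓) = -r/3)
k = -6 (k = 3*(4 + 3*(-2)) = 3*(4 - 6) = 3*(-2) = -6)
C = -3 (C = (-3*1)*(-⅓*(-3)) = -3*1 = -3)
s = -125/62 (s = -125*1/62 = -125/62 ≈ -2.0161)
(C + k)*s = (-3 - 6)*(-125/62) = -9*(-125/62) = 1125/62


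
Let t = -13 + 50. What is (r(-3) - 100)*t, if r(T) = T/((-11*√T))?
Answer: -3700 - 37*I*√3/11 ≈ -3700.0 - 5.826*I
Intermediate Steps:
t = 37
r(T) = -√T/11 (r(T) = T*(-1/(11*√T)) = -√T/11)
(r(-3) - 100)*t = (-I*√3/11 - 100)*37 = (-100 - I*√3/11)*37 = -3700 - 37*I*√3/11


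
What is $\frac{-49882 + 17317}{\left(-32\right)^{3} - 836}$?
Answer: $\frac{32565}{33604} \approx 0.96908$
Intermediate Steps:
$\frac{-49882 + 17317}{\left(-32\right)^{3} - 836} = - \frac{32565}{-32768 - 836} = - \frac{32565}{-33604} = \left(-32565\right) \left(- \frac{1}{33604}\right) = \frac{32565}{33604}$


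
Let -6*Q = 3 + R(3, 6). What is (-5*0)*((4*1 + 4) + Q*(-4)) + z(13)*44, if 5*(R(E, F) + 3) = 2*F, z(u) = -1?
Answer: -44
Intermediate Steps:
R(E, F) = -3 + 2*F/5 (R(E, F) = -3 + (2*F)/5 = -3 + 2*F/5)
Q = -2/5 (Q = -(3 + (-3 + (2/5)*6))/6 = -(3 + (-3 + 12/5))/6 = -(3 - 3/5)/6 = -1/6*12/5 = -2/5 ≈ -0.40000)
(-5*0)*((4*1 + 4) + Q*(-4)) + z(13)*44 = (-5*0)*((4*1 + 4) - 2/5*(-4)) - 1*44 = 0*((4 + 4) + 8/5) - 44 = 0*(8 + 8/5) - 44 = 0*(48/5) - 44 = 0 - 44 = -44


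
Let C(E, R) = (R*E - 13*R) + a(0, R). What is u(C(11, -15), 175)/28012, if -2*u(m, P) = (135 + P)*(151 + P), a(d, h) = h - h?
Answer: -25265/14006 ≈ -1.8039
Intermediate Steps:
a(d, h) = 0
C(E, R) = -13*R + E*R (C(E, R) = (R*E - 13*R) + 0 = (E*R - 13*R) + 0 = (-13*R + E*R) + 0 = -13*R + E*R)
u(m, P) = -(135 + P)*(151 + P)/2
u(C(11, -15), 175)/28012 = (-20385/2 - 143*175 - ½*175²)/28012 = (-20385/2 - 25025 - ½*30625)*(1/28012) = (-20385/2 - 25025 - 30625/2)*(1/28012) = -50530*1/28012 = -25265/14006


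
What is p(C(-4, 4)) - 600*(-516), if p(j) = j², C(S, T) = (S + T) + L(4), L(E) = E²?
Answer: 309856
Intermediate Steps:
C(S, T) = 16 + S + T (C(S, T) = (S + T) + 4² = (S + T) + 16 = 16 + S + T)
p(C(-4, 4)) - 600*(-516) = (16 - 4 + 4)² - 600*(-516) = 16² + 309600 = 256 + 309600 = 309856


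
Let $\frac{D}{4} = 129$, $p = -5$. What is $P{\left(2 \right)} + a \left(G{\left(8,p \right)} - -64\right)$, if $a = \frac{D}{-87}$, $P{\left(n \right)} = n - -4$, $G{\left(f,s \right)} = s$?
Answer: $- \frac{9974}{29} \approx -343.93$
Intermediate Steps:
$D = 516$ ($D = 4 \cdot 129 = 516$)
$P{\left(n \right)} = 4 + n$ ($P{\left(n \right)} = n + 4 = 4 + n$)
$a = - \frac{172}{29}$ ($a = \frac{516}{-87} = 516 \left(- \frac{1}{87}\right) = - \frac{172}{29} \approx -5.931$)
$P{\left(2 \right)} + a \left(G{\left(8,p \right)} - -64\right) = \left(4 + 2\right) - \frac{172 \left(-5 - -64\right)}{29} = 6 - \frac{172 \left(-5 + 64\right)}{29} = 6 - \frac{10148}{29} = - \frac{9974}{29}$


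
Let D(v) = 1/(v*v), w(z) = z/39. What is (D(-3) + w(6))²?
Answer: 961/13689 ≈ 0.070202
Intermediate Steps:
w(z) = z/39 (w(z) = z*(1/39) = z/39)
D(v) = v⁻²
(D(-3) + w(6))² = ((-3)⁻² + (1/39)*6)² = (⅑ + 2/13)² = (31/117)² = 961/13689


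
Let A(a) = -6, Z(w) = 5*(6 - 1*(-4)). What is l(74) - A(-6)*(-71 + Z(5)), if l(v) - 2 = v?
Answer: -50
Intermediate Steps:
l(v) = 2 + v
Z(w) = 50 (Z(w) = 5*(6 + 4) = 5*10 = 50)
l(74) - A(-6)*(-71 + Z(5)) = (2 + 74) - (-6)*(-71 + 50) = 76 - (-6)*(-21) = 76 - 1*126 = 76 - 126 = -50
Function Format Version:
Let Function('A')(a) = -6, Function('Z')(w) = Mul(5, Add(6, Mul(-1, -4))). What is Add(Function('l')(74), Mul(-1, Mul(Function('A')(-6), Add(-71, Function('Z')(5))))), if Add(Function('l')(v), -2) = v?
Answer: -50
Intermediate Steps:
Function('l')(v) = Add(2, v)
Function('Z')(w) = 50 (Function('Z')(w) = Mul(5, Add(6, 4)) = Mul(5, 10) = 50)
Add(Function('l')(74), Mul(-1, Mul(Function('A')(-6), Add(-71, Function('Z')(5))))) = Add(Add(2, 74), Mul(-1, Mul(-6, Add(-71, 50)))) = Add(76, Mul(-1, Mul(-6, -21))) = Add(76, Mul(-1, 126)) = Add(76, -126) = -50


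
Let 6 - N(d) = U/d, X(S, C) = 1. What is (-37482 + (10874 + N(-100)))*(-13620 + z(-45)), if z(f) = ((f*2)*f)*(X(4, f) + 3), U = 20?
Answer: -68632644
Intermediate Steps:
N(d) = 6 - 20/d
z(f) = 8*f² (z(f) = ((f*2)*f)*(1 + 3) = ((2*f)*f)*4 = (2*f²)*4 = 8*f²)
(-37482 + (10874 + N(-100)))*(-13620 + z(-45)) = (-37482 + (10874 + (6 - 20/(-100))))*(-13620 + 8*(-45)²) = (-37482 + (10874 + (6 - 20*(-1/100))))*(-13620 + 8*2025) = (-37482 + (10874 + (6 + ⅕)))*(-13620 + 16200) = (-37482 + (10874 + 31/5))*2580 = (-37482 + 54401/5)*2580 = -133009/5*2580 = -68632644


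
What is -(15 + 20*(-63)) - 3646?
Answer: -2401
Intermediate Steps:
-(15 + 20*(-63)) - 3646 = -(15 - 1260) - 3646 = -1*(-1245) - 3646 = 1245 - 3646 = -2401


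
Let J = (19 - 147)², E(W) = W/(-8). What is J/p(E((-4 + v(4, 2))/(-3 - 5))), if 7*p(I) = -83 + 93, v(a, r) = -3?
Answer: 57344/5 ≈ 11469.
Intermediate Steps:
E(W) = -W/8 (E(W) = W*(-⅛) = -W/8)
p(I) = 10/7 (p(I) = (-83 + 93)/7 = (⅐)*10 = 10/7)
J = 16384 (J = (-128)² = 16384)
J/p(E((-4 + v(4, 2))/(-3 - 5))) = 16384/(10/7) = 16384*(7/10) = 57344/5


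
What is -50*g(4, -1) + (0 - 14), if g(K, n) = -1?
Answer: 36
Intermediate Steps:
-50*g(4, -1) + (0 - 14) = -50*(-1) + (0 - 14) = 50 - 14 = 36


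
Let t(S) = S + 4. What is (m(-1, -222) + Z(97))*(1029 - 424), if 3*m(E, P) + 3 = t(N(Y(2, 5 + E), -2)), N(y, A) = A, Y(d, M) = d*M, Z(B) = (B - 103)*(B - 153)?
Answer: 609235/3 ≈ 2.0308e+5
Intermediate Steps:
Z(B) = (-153 + B)*(-103 + B) (Z(B) = (-103 + B)*(-153 + B) = (-153 + B)*(-103 + B))
Y(d, M) = M*d
t(S) = 4 + S
m(E, P) = -1/3 (m(E, P) = -1 + (4 - 2)/3 = -1 + (1/3)*2 = -1 + 2/3 = -1/3)
(m(-1, -222) + Z(97))*(1029 - 424) = (-1/3 + (15759 + 97**2 - 256*97))*(1029 - 424) = (-1/3 + (15759 + 9409 - 24832))*605 = (-1/3 + 336)*605 = (1007/3)*605 = 609235/3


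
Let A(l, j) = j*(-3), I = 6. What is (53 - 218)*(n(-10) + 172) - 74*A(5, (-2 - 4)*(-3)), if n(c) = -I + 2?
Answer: -23724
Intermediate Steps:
n(c) = -4 (n(c) = -1*6 + 2 = -6 + 2 = -4)
A(l, j) = -3*j
(53 - 218)*(n(-10) + 172) - 74*A(5, (-2 - 4)*(-3)) = (53 - 218)*(-4 + 172) - (-222)*(-2 - 4)*(-3) = -165*168 - (-222)*(-6*(-3)) = -27720 - (-222)*18 = -27720 - 74*(-54) = -27720 + 3996 = -23724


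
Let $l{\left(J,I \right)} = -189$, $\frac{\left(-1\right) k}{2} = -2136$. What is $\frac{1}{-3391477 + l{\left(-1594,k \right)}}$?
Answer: $- \frac{1}{3391666} \approx -2.9484 \cdot 10^{-7}$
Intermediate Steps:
$k = 4272$ ($k = \left(-2\right) \left(-2136\right) = 4272$)
$\frac{1}{-3391477 + l{\left(-1594,k \right)}} = \frac{1}{-3391477 - 189} = \frac{1}{-3391666} = - \frac{1}{3391666}$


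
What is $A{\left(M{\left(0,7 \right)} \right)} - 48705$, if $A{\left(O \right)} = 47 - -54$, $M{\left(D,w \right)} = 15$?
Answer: $-48604$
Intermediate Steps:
$A{\left(O \right)} = 101$ ($A{\left(O \right)} = 47 + 54 = 101$)
$A{\left(M{\left(0,7 \right)} \right)} - 48705 = 101 - 48705 = -48604$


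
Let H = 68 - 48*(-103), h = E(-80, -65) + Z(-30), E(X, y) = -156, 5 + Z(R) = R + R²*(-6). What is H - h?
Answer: 10603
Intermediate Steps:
Z(R) = -5 + R - 6*R² (Z(R) = -5 + (R + R²*(-6)) = -5 + (R - 6*R²) = -5 + R - 6*R²)
h = -5591 (h = -156 + (-5 - 30 - 6*(-30)²) = -156 + (-5 - 30 - 6*900) = -156 + (-5 - 30 - 5400) = -156 - 5435 = -5591)
H = 5012 (H = 68 + 4944 = 5012)
H - h = 5012 - 1*(-5591) = 5012 + 5591 = 10603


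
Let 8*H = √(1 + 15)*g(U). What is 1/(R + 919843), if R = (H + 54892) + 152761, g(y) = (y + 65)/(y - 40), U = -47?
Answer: 29/32697381 ≈ 8.8692e-7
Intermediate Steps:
g(y) = (65 + y)/(-40 + y)
H = -3/29 (H = (√(1 + 15)*((65 - 47)/(-40 - 47)))/8 = (√16*(18/(-87)))/8 = (4*(-1/87*18))/8 = (4*(-6/29))/8 = (⅛)*(-24/29) = -3/29 ≈ -0.10345)
R = 6021934/29 (R = (-3/29 + 54892) + 152761 = 1591865/29 + 152761 = 6021934/29 ≈ 2.0765e+5)
1/(R + 919843) = 1/(6021934/29 + 919843) = 1/(32697381/29) = 29/32697381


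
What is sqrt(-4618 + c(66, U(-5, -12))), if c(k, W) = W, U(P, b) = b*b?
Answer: I*sqrt(4474) ≈ 66.888*I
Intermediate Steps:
U(P, b) = b**2
sqrt(-4618 + c(66, U(-5, -12))) = sqrt(-4618 + (-12)**2) = sqrt(-4618 + 144) = sqrt(-4474) = I*sqrt(4474)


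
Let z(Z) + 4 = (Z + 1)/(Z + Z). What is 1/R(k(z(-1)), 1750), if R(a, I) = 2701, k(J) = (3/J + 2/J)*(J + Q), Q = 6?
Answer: 1/2701 ≈ 0.00037023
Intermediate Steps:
z(Z) = -4 + (1 + Z)/(2*Z) (z(Z) = -4 + (Z + 1)/(Z + Z) = -4 + (1 + Z)/((2*Z)) = -4 + (1 + Z)*(1/(2*Z)) = -4 + (1 + Z)/(2*Z))
k(J) = 5*(6 + J)/J (k(J) = (3/J + 2/J)*(J + 6) = (5/J)*(6 + J) = 5*(6 + J)/J)
1/R(k(z(-1)), 1750) = 1/2701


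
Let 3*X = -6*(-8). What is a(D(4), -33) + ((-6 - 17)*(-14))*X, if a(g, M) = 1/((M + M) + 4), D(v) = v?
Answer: 319423/62 ≈ 5152.0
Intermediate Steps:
X = 16 (X = (-6*(-8))/3 = (⅓)*48 = 16)
a(g, M) = 1/(4 + 2*M) (a(g, M) = 1/(2*M + 4) = 1/(4 + 2*M))
a(D(4), -33) + ((-6 - 17)*(-14))*X = 1/(2*(2 - 33)) + ((-6 - 17)*(-14))*16 = (½)/(-31) - 23*(-14)*16 = (½)*(-1/31) + 322*16 = -1/62 + 5152 = 319423/62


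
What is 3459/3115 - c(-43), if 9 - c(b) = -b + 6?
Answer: 128059/3115 ≈ 41.110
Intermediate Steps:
c(b) = 3 + b (c(b) = 9 - (-b + 6) = 9 - (6 - b) = 9 + (-6 + b) = 3 + b)
3459/3115 - c(-43) = 3459/3115 - (3 - 43) = 3459*(1/3115) - 1*(-40) = 3459/3115 + 40 = 128059/3115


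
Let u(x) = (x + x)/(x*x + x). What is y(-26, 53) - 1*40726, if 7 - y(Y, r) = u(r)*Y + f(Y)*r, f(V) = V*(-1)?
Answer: -1136593/27 ≈ -42096.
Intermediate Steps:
u(x) = 2*x/(x + x²) (u(x) = (2*x)/(x² + x) = (2*x)/(x + x²) = 2*x/(x + x²))
f(V) = -V
y(Y, r) = 7 + Y*r - 2*Y/(1 + r) (y(Y, r) = 7 - ((2/(1 + r))*Y + (-Y)*r) = 7 - (2*Y/(1 + r) - Y*r) = 7 - (-Y*r + 2*Y/(1 + r)) = 7 + (Y*r - 2*Y/(1 + r)) = 7 + Y*r - 2*Y/(1 + r))
y(-26, 53) - 1*40726 = (-2*(-26) + (1 + 53)*(7 - 26*53))/(1 + 53) - 1*40726 = (52 + 54*(7 - 1378))/54 - 40726 = (52 + 54*(-1371))/54 - 40726 = (52 - 74034)/54 - 40726 = (1/54)*(-73982) - 40726 = -36991/27 - 40726 = -1136593/27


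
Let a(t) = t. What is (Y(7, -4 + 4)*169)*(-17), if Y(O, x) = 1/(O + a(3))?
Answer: -2873/10 ≈ -287.30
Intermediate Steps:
Y(O, x) = 1/(3 + O) (Y(O, x) = 1/(O + 3) = 1/(3 + O))
(Y(7, -4 + 4)*169)*(-17) = (169/(3 + 7))*(-17) = (169/10)*(-17) = -2873/10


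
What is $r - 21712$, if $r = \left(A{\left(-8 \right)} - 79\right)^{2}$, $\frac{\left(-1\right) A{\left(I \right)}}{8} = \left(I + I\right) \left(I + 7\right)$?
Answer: $21137$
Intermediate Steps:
$A{\left(I \right)} = - 16 I \left(7 + I\right)$ ($A{\left(I \right)} = - 8 \left(I + I\right) \left(I + 7\right) = - 8 \cdot 2 I \left(7 + I\right) = - 16 I \left(7 + I\right)$)
$r = 42849$ ($r = \left(\left(-16\right) \left(-8\right) \left(7 - 8\right) - 79\right)^{2} = \left(\left(-16\right) \left(-8\right) \left(-1\right) - 79\right)^{2} = \left(-128 - 79\right)^{2} = \left(-207\right)^{2} = 42849$)
$r - 21712 = 42849 - 21712 = 21137$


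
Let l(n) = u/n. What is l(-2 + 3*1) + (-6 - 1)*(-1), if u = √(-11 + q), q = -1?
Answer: 7 + 2*I*√3 ≈ 7.0 + 3.4641*I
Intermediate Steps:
u = 2*I*√3 (u = √(-11 - 1) = √(-12) = 2*I*√3 ≈ 3.4641*I)
l(n) = 2*I*√3/n (l(n) = (2*I*√3)/n = 2*I*√3/n)
l(-2 + 3*1) + (-6 - 1)*(-1) = 2*I*√3/(-2 + 3*1) + (-6 - 1)*(-1) = 2*I*√3/(-2 + 3) - 7*(-1) = 2*I*√3/1 + 7 = 2*I*√3*1 + 7 = 2*I*√3 + 7 = 7 + 2*I*√3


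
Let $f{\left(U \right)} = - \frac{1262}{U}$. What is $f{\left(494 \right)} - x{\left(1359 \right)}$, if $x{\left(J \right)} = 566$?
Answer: $- \frac{140433}{247} \approx -568.55$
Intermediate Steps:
$f{\left(494 \right)} - x{\left(1359 \right)} = - \frac{1262}{494} - 566 = \left(-1262\right) \frac{1}{494} - 566 = - \frac{631}{247} - 566 = - \frac{140433}{247}$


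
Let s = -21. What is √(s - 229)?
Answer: 5*I*√10 ≈ 15.811*I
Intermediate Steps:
√(s - 229) = √(-21 - 229) = √(-250) = 5*I*√10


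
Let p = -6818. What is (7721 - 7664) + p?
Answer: -6761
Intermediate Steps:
(7721 - 7664) + p = (7721 - 7664) - 6818 = 57 - 6818 = -6761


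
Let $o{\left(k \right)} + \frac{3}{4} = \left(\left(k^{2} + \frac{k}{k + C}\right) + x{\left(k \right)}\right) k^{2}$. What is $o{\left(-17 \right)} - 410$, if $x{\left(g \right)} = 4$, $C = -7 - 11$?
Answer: $\frac{11816927}{140} \approx 84407.0$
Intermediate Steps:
$C = -18$ ($C = -7 - 11 = -18$)
$o{\left(k \right)} = - \frac{3}{4} + k^{2} \left(4 + k^{2} + \frac{k}{-18 + k}\right)$ ($o{\left(k \right)} = - \frac{3}{4} + \left(\left(k^{2} + \frac{k}{k - 18}\right) + 4\right) k^{2} = - \frac{3}{4} + \left(\left(k^{2} + \frac{k}{-18 + k}\right) + 4\right) k^{2} = - \frac{3}{4} + \left(4 + k^{2} + \frac{k}{-18 + k}\right) k^{2} = - \frac{3}{4} + k^{2} \left(4 + k^{2} + \frac{k}{-18 + k}\right)$)
$o{\left(-17 \right)} - 410 = \frac{54 - 288 \left(-17\right)^{2} - 72 \left(-17\right)^{4} - -51 + 4 \left(-17\right)^{5} + 20 \left(-17\right)^{3}}{4 \left(-18 - 17\right)} - 410 = \frac{54 - 83232 - 6013512 + 51 + 4 \left(-1419857\right) + 20 \left(-4913\right)}{4 \left(-35\right)} - 410 = \frac{1}{4} \left(- \frac{1}{35}\right) \left(54 - 83232 - 6013512 + 51 - 5679428 - 98260\right) - 410 = \frac{1}{4} \left(- \frac{1}{35}\right) \left(-11874327\right) - 410 = \frac{11874327}{140} - 410 = \frac{11816927}{140}$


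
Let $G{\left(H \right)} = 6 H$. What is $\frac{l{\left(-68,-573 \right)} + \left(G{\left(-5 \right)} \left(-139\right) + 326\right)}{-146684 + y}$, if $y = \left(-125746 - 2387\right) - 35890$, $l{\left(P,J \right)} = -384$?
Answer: $- \frac{4112}{310707} \approx -0.013234$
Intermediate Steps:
$y = -164023$ ($y = -128133 - 35890 = -164023$)
$\frac{l{\left(-68,-573 \right)} + \left(G{\left(-5 \right)} \left(-139\right) + 326\right)}{-146684 + y} = \frac{-384 + \left(6 \left(-5\right) \left(-139\right) + 326\right)}{-146684 - 164023} = \frac{-384 + \left(\left(-30\right) \left(-139\right) + 326\right)}{-310707} = \left(-384 + \left(4170 + 326\right)\right) \left(- \frac{1}{310707}\right) = \left(-384 + 4496\right) \left(- \frac{1}{310707}\right) = 4112 \left(- \frac{1}{310707}\right) = - \frac{4112}{310707}$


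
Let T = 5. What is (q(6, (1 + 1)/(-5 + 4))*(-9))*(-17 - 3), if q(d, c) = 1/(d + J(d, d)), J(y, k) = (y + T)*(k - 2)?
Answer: 18/5 ≈ 3.6000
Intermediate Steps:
J(y, k) = (-2 + k)*(5 + y) (J(y, k) = (y + 5)*(k - 2) = (5 + y)*(-2 + k) = (-2 + k)*(5 + y))
q(d, c) = 1/(-10 + d² + 4*d) (q(d, c) = 1/(d + (-10 - 2*d + 5*d + d*d)) = 1/(d + (-10 - 2*d + 5*d + d²)) = 1/(d + (-10 + d² + 3*d)) = 1/(-10 + d² + 4*d))
(q(6, (1 + 1)/(-5 + 4))*(-9))*(-17 - 3) = (-9/(-10 + 6² + 4*6))*(-17 - 3) = (-9/(-10 + 36 + 24))*(-20) = (-9/50)*(-20) = ((1/50)*(-9))*(-20) = -9/50*(-20) = 18/5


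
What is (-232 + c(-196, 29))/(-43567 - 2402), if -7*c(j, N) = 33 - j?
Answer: 1853/321783 ≈ 0.0057585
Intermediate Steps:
c(j, N) = -33/7 + j/7 (c(j, N) = -(33 - j)/7 = -33/7 + j/7)
(-232 + c(-196, 29))/(-43567 - 2402) = (-232 + (-33/7 + (1/7)*(-196)))/(-43567 - 2402) = (-232 + (-33/7 - 28))/(-45969) = (-232 - 229/7)*(-1/45969) = -1853/7*(-1/45969) = 1853/321783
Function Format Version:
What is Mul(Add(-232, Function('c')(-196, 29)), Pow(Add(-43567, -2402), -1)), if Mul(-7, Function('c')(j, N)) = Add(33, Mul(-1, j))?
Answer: Rational(1853, 321783) ≈ 0.0057585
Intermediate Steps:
Function('c')(j, N) = Add(Rational(-33, 7), Mul(Rational(1, 7), j)) (Function('c')(j, N) = Mul(Rational(-1, 7), Add(33, Mul(-1, j))) = Add(Rational(-33, 7), Mul(Rational(1, 7), j)))
Mul(Add(-232, Function('c')(-196, 29)), Pow(Add(-43567, -2402), -1)) = Mul(Add(-232, Add(Rational(-33, 7), Mul(Rational(1, 7), -196))), Pow(Add(-43567, -2402), -1)) = Mul(Add(-232, Add(Rational(-33, 7), -28)), Pow(-45969, -1)) = Mul(Add(-232, Rational(-229, 7)), Rational(-1, 45969)) = Mul(Rational(-1853, 7), Rational(-1, 45969)) = Rational(1853, 321783)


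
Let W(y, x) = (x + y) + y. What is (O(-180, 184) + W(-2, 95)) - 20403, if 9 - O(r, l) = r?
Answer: -20123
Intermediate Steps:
W(y, x) = x + 2*y
O(r, l) = 9 - r
(O(-180, 184) + W(-2, 95)) - 20403 = ((9 - 1*(-180)) + (95 + 2*(-2))) - 20403 = ((9 + 180) + (95 - 4)) - 20403 = (189 + 91) - 20403 = 280 - 20403 = -20123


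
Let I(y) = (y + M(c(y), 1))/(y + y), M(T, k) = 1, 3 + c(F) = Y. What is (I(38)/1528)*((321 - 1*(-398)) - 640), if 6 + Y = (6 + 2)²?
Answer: 3081/116128 ≈ 0.026531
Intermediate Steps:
Y = 58 (Y = -6 + (6 + 2)² = -6 + 8² = -6 + 64 = 58)
c(F) = 55 (c(F) = -3 + 58 = 55)
I(y) = (1 + y)/(2*y) (I(y) = (y + 1)/(y + y) = (1 + y)/((2*y)) = (1 + y)*(1/(2*y)) = (1 + y)/(2*y))
(I(38)/1528)*((321 - 1*(-398)) - 640) = (((½)*(1 + 38)/38)/1528)*((321 - 1*(-398)) - 640) = (((½)*(1/38)*39)*(1/1528))*((321 + 398) - 640) = ((39/76)*(1/1528))*(719 - 640) = (39/116128)*79 = 3081/116128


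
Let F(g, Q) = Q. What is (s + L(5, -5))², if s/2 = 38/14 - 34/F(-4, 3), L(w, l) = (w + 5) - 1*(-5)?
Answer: 2209/441 ≈ 5.0091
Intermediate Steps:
L(w, l) = 10 + w (L(w, l) = (5 + w) + 5 = 10 + w)
s = -362/21 (s = 2*(38/14 - 34/3) = 2*(38*(1/14) - 34*⅓) = 2*(19/7 - 34/3) = 2*(-181/21) = -362/21 ≈ -17.238)
(s + L(5, -5))² = (-362/21 + (10 + 5))² = (-362/21 + 15)² = (-47/21)² = 2209/441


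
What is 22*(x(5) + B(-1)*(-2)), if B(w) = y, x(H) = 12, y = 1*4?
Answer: 88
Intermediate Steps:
y = 4
B(w) = 4
22*(x(5) + B(-1)*(-2)) = 22*(12 + 4*(-2)) = 22*(12 - 8) = 22*4 = 88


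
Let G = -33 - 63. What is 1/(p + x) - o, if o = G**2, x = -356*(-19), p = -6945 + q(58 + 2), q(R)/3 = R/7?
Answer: -10017799/1087 ≈ -9216.0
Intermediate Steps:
G = -96
q(R) = 3*R/7 (q(R) = 3*(R/7) = 3*R/7)
p = -48435/7 (p = -6945 + 3*(58 + 2)/7 = -6945 + (3/7)*60 = -6945 + 180/7 = -48435/7 ≈ -6919.3)
x = 6764
o = 9216 (o = (-96)**2 = 9216)
1/(p + x) - o = 1/(-48435/7 + 6764) - 1*9216 = 1/(-1087/7) - 9216 = -7/1087 - 9216 = -10017799/1087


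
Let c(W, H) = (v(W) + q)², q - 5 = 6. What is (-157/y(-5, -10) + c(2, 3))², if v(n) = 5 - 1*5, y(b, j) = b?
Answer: 580644/25 ≈ 23226.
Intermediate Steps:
v(n) = 0 (v(n) = 5 - 5 = 0)
q = 11 (q = 5 + 6 = 11)
c(W, H) = 121 (c(W, H) = (0 + 11)² = 11² = 121)
(-157/y(-5, -10) + c(2, 3))² = (-157/(-5) + 121)² = (-157*(-⅕) + 121)² = (157/5 + 121)² = (762/5)² = 580644/25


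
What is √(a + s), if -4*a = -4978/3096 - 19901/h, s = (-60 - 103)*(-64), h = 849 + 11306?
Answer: √410403146120719895/6271980 ≈ 102.14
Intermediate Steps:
h = 12155
s = 10432 (s = -163*(-64) = 10432)
a = 61060543/75263760 (a = -(-4978/3096 - 19901/12155)/4 = -(-4978*1/3096 - 19901*1/12155)/4 = -(-2489/1548 - 19901/12155)/4 = -¼*(-61060543/18815940) = 61060543/75263760 ≈ 0.81129)
√(a + s) = √(61060543/75263760 + 10432) = √(785212604863/75263760) = √410403146120719895/6271980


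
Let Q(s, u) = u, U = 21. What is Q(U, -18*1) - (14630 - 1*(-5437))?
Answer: -20085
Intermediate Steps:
Q(U, -18*1) - (14630 - 1*(-5437)) = -18*1 - (14630 - 1*(-5437)) = -18 - (14630 + 5437) = -18 - 1*20067 = -18 - 20067 = -20085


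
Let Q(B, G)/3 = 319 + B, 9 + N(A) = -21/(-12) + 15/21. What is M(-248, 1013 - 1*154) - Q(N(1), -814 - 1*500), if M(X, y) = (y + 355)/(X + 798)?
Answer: -7200929/7700 ≈ -935.19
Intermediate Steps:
N(A) = -183/28 (N(A) = -9 + (-21/(-12) + 15/21) = -9 + (-21*(-1/12) + 15*(1/21)) = -9 + (7/4 + 5/7) = -9 + 69/28 = -183/28)
Q(B, G) = 957 + 3*B (Q(B, G) = 3*(319 + B) = 957 + 3*B)
M(X, y) = (355 + y)/(798 + X)
M(-248, 1013 - 1*154) - Q(N(1), -814 - 1*500) = (355 + (1013 - 1*154))/(798 - 248) - (957 + 3*(-183/28)) = (355 + (1013 - 154))/550 - (957 - 549/28) = (355 + 859)/550 - 1*26247/28 = (1/550)*1214 - 26247/28 = 607/275 - 26247/28 = -7200929/7700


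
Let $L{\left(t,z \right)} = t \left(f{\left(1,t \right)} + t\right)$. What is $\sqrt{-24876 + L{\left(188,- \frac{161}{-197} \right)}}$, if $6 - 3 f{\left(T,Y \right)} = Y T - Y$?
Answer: $2 \sqrt{2711} \approx 104.13$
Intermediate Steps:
$f{\left(T,Y \right)} = 2 + \frac{Y}{3} - \frac{T Y}{3}$ ($f{\left(T,Y \right)} = 2 - \frac{Y T - Y}{3} = 2 - \frac{T Y - Y}{3} = 2 - \frac{- Y + T Y}{3} = 2 - \left(- \frac{Y}{3} + \frac{T Y}{3}\right) = 2 + \frac{Y}{3} - \frac{T Y}{3}$)
$L{\left(t,z \right)} = t \left(2 + t\right)$ ($L{\left(t,z \right)} = t \left(\left(2 + \frac{t}{3} - \frac{t}{3}\right) + t\right) = t \left(2 + t\right)$)
$\sqrt{-24876 + L{\left(188,- \frac{161}{-197} \right)}} = \sqrt{-24876 + 188 \left(2 + 188\right)} = \sqrt{-24876 + 188 \cdot 190} = \sqrt{-24876 + 35720} = \sqrt{10844} = 2 \sqrt{2711}$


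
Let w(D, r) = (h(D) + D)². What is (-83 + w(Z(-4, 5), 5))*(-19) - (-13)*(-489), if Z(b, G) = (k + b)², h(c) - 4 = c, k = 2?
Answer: -7516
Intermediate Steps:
h(c) = 4 + c
Z(b, G) = (2 + b)²
w(D, r) = (4 + 2*D)² (w(D, r) = ((4 + D) + D)² = (4 + 2*D)²)
(-83 + w(Z(-4, 5), 5))*(-19) - (-13)*(-489) = (-83 + 4*(2 + (2 - 4)²)²)*(-19) - (-13)*(-489) = (-83 + 4*(2 + (-2)²)²)*(-19) - 1*6357 = (-83 + 4*(2 + 4)²)*(-19) - 6357 = (-83 + 4*6²)*(-19) - 6357 = (-83 + 4*36)*(-19) - 6357 = (-83 + 144)*(-19) - 6357 = 61*(-19) - 6357 = -1159 - 6357 = -7516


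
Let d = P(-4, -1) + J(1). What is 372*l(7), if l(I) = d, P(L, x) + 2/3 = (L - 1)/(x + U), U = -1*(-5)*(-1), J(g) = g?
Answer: 434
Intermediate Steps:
U = -5 (U = 5*(-1) = -5)
P(L, x) = -⅔ + (-1 + L)/(-5 + x) (P(L, x) = -⅔ + (L - 1)/(x - 5) = -⅔ + (-1 + L)/(-5 + x))
d = 7/6 (d = (7 - 2*(-1) + 3*(-4))/(3*(-5 - 1)) + 1 = (⅓)*(7 + 2 - 12)/(-6) + 1 = (⅓)*(-⅙)*(-3) + 1 = ⅙ + 1 = 7/6 ≈ 1.1667)
l(I) = 7/6
372*l(7) = 372*(7/6) = 434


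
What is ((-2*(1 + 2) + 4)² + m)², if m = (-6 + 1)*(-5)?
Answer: 841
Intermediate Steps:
m = 25 (m = -5*(-5) = 25)
((-2*(1 + 2) + 4)² + m)² = ((-2*(1 + 2) + 4)² + 25)² = ((-2*3 + 4)² + 25)² = ((-6 + 4)² + 25)² = ((-2)² + 25)² = (4 + 25)² = 29² = 841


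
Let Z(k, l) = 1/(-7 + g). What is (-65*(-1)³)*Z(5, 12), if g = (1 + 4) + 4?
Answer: 65/2 ≈ 32.500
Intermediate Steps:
g = 9 (g = 5 + 4 = 9)
Z(k, l) = ½ (Z(k, l) = 1/(-7 + 9) = 1/2 = ½)
(-65*(-1)³)*Z(5, 12) = -65*(-1)³*(½) = -65*(-1)*(½) = 65*(½) = 65/2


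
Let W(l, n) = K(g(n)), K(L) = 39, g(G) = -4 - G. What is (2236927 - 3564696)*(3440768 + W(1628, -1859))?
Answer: -4568596869583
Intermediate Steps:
W(l, n) = 39
(2236927 - 3564696)*(3440768 + W(1628, -1859)) = (2236927 - 3564696)*(3440768 + 39) = -1327769*3440807 = -4568596869583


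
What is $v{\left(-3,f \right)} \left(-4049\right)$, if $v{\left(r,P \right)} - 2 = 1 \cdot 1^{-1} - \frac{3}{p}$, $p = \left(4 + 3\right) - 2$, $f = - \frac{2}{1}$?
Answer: $- \frac{48588}{5} \approx -9717.6$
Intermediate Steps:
$f = -2$ ($f = \left(-2\right) 1 = -2$)
$p = 5$ ($p = 7 - 2 = 5$)
$v{\left(r,P \right)} = \frac{12}{5}$ ($v{\left(r,P \right)} = 2 + \left(1 \cdot 1^{-1} - \frac{3}{5}\right) = 2 + \left(1 \cdot 1 - \frac{3}{5}\right) = 2 + \left(1 - \frac{3}{5}\right) = 2 + \frac{2}{5} = \frac{12}{5}$)
$v{\left(-3,f \right)} \left(-4049\right) = \frac{12}{5} \left(-4049\right) = - \frac{48588}{5}$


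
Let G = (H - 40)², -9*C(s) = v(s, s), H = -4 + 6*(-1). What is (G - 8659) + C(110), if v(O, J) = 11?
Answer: -55442/9 ≈ -6160.2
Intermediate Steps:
H = -10 (H = -4 - 6 = -10)
C(s) = -11/9 (C(s) = -⅑*11 = -11/9)
G = 2500 (G = (-10 - 40)² = (-50)² = 2500)
(G - 8659) + C(110) = (2500 - 8659) - 11/9 = -6159 - 11/9 = -55442/9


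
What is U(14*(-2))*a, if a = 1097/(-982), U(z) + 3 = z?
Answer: 34007/982 ≈ 34.630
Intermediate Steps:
U(z) = -3 + z
a = -1097/982 (a = 1097*(-1/982) = -1097/982 ≈ -1.1171)
U(14*(-2))*a = (-3 + 14*(-2))*(-1097/982) = (-3 - 28)*(-1097/982) = -31*(-1097/982) = 34007/982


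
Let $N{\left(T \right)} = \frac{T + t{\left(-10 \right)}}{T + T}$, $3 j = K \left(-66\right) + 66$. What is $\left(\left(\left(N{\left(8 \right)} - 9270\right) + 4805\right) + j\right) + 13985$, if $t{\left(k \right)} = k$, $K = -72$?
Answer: $\frac{89007}{8} \approx 11126.0$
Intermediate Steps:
$j = 1606$ ($j = \frac{\left(-72\right) \left(-66\right) + 66}{3} = \frac{4752 + 66}{3} = \frac{1}{3} \cdot 4818 = 1606$)
$N{\left(T \right)} = \frac{-10 + T}{2 T}$ ($N{\left(T \right)} = \frac{T - 10}{T + T} = \frac{-10 + T}{2 T}$)
$\left(\left(\left(N{\left(8 \right)} - 9270\right) + 4805\right) + j\right) + 13985 = \left(\left(\left(\frac{-10 + 8}{2 \cdot 8} - 9270\right) + 4805\right) + 1606\right) + 13985 = \left(\left(\left(\frac{1}{2} \cdot \frac{1}{8} \left(-2\right) - 9270\right) + 4805\right) + 1606\right) + 13985 = \left(\left(\left(- \frac{1}{8} - 9270\right) + 4805\right) + 1606\right) + 13985 = \left(\left(- \frac{74161}{8} + 4805\right) + 1606\right) + 13985 = \left(- \frac{35721}{8} + 1606\right) + 13985 = - \frac{22873}{8} + 13985 = \frac{89007}{8}$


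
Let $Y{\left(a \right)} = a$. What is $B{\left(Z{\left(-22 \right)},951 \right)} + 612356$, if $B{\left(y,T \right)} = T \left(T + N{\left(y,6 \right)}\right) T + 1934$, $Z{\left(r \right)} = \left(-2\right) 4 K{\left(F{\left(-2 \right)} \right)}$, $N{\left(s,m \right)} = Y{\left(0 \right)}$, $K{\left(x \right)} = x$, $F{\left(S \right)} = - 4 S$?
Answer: $860699641$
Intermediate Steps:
$N{\left(s,m \right)} = 0$
$Z{\left(r \right)} = -64$ ($Z{\left(r \right)} = \left(-2\right) 4 \left(\left(-4\right) \left(-2\right)\right) = \left(-8\right) 8 = -64$)
$B{\left(y,T \right)} = 1934 + T^{3}$ ($B{\left(y,T \right)} = T \left(T + 0\right) T + 1934 = T T T + 1934 = T^{2} T + 1934 = T^{3} + 1934 = 1934 + T^{3}$)
$B{\left(Z{\left(-22 \right)},951 \right)} + 612356 = \left(1934 + 951^{3}\right) + 612356 = \left(1934 + 860085351\right) + 612356 = 860087285 + 612356 = 860699641$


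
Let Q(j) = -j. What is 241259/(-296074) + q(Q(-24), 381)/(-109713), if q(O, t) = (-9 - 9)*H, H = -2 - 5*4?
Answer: -8862164657/10827722254 ≈ -0.81847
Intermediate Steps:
H = -22 (H = -2 - 20 = -22)
q(O, t) = 396 (q(O, t) = (-9 - 9)*(-22) = -18*(-22) = 396)
241259/(-296074) + q(Q(-24), 381)/(-109713) = 241259/(-296074) + 396/(-109713) = 241259*(-1/296074) + 396*(-1/109713) = -241259/296074 - 132/36571 = -8862164657/10827722254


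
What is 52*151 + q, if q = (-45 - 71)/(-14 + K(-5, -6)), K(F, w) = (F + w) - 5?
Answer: 117838/15 ≈ 7855.9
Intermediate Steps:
K(F, w) = -5 + F + w
q = 58/15 (q = (-45 - 71)/(-14 + (-5 - 5 - 6)) = -116/(-14 - 16) = -116/(-30) = -116*(-1/30) = 58/15 ≈ 3.8667)
52*151 + q = 52*151 + 58/15 = 7852 + 58/15 = 117838/15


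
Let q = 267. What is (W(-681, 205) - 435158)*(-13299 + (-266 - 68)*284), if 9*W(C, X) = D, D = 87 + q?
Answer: 141180778180/3 ≈ 4.7060e+10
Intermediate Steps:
D = 354 (D = 87 + 267 = 354)
W(C, X) = 118/3 (W(C, X) = (⅑)*354 = 118/3)
(W(-681, 205) - 435158)*(-13299 + (-266 - 68)*284) = (118/3 - 435158)*(-13299 + (-266 - 68)*284) = -1305356*(-13299 - 334*284)/3 = -1305356*(-13299 - 94856)/3 = -1305356/3*(-108155) = 141180778180/3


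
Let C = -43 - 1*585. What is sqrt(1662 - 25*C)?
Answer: sqrt(17362) ≈ 131.76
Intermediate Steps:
C = -628 (C = -43 - 585 = -628)
sqrt(1662 - 25*C) = sqrt(1662 - 25*(-628)) = sqrt(1662 + 15700) = sqrt(17362)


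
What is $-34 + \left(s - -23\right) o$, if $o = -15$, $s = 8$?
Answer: $-499$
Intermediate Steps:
$-34 + \left(s - -23\right) o = -34 + \left(8 - -23\right) \left(-15\right) = -34 + \left(8 + 23\right) \left(-15\right) = -34 + 31 \left(-15\right) = -34 - 465 = -499$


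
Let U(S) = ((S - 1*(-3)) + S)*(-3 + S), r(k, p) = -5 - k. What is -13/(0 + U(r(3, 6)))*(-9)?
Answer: 9/11 ≈ 0.81818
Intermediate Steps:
U(S) = (-3 + S)*(3 + 2*S) (U(S) = ((S + 3) + S)*(-3 + S) = ((3 + S) + S)*(-3 + S) = (3 + 2*S)*(-3 + S) = (-3 + S)*(3 + 2*S))
-13/(0 + U(r(3, 6)))*(-9) = -13/(0 + (-9 - 3*(-5 - 1*3) + 2*(-5 - 1*3)²))*(-9) = -13/(0 + (-9 - 3*(-5 - 3) + 2*(-5 - 3)²))*(-9) = -13/(0 + (-9 - 3*(-8) + 2*(-8)²))*(-9) = -13/(0 + (-9 + 24 + 2*64))*(-9) = -13/(0 + (-9 + 24 + 128))*(-9) = -13/(0 + 143)*(-9) = -13/143*(-9) = -13*1/143*(-9) = -1/11*(-9) = 9/11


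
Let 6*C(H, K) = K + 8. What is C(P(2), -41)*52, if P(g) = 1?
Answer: -286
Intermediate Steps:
C(H, K) = 4/3 + K/6 (C(H, K) = (K + 8)/6 = (8 + K)/6 = 4/3 + K/6)
C(P(2), -41)*52 = (4/3 + (⅙)*(-41))*52 = (4/3 - 41/6)*52 = -11/2*52 = -286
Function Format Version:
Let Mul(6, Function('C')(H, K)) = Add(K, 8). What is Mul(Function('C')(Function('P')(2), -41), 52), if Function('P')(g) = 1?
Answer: -286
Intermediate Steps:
Function('C')(H, K) = Add(Rational(4, 3), Mul(Rational(1, 6), K)) (Function('C')(H, K) = Mul(Rational(1, 6), Add(K, 8)) = Mul(Rational(1, 6), Add(8, K)) = Add(Rational(4, 3), Mul(Rational(1, 6), K)))
Mul(Function('C')(Function('P')(2), -41), 52) = Mul(Add(Rational(4, 3), Mul(Rational(1, 6), -41)), 52) = Mul(Add(Rational(4, 3), Rational(-41, 6)), 52) = Mul(Rational(-11, 2), 52) = -286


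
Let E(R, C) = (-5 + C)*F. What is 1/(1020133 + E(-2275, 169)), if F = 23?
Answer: 1/1023905 ≈ 9.7665e-7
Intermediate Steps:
E(R, C) = -115 + 23*C (E(R, C) = (-5 + C)*23 = -115 + 23*C)
1/(1020133 + E(-2275, 169)) = 1/(1020133 + (-115 + 23*169)) = 1/(1020133 + (-115 + 3887)) = 1/(1020133 + 3772) = 1/1023905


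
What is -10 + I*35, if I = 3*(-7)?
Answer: -745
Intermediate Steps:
I = -21
-10 + I*35 = -10 - 21*35 = -10 - 735 = -745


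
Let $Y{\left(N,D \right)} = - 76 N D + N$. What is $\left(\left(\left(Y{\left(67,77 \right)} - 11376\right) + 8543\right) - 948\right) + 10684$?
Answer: $-385114$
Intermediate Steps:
$Y{\left(N,D \right)} = N - 76 D N$ ($Y{\left(N,D \right)} = - 76 D N + N = N - 76 D N$)
$\left(\left(\left(Y{\left(67,77 \right)} - 11376\right) + 8543\right) - 948\right) + 10684 = \left(\left(\left(67 \left(1 - 5852\right) - 11376\right) + 8543\right) - 948\right) + 10684 = \left(\left(\left(67 \left(-5851\right) - 11376\right) + 8543\right) - 948\right) + 10684 = \left(\left(\left(-392017 - 11376\right) + 8543\right) - 948\right) + 10684 = \left(\left(-403393 + 8543\right) - 948\right) + 10684 = \left(-394850 - 948\right) + 10684 = -395798 + 10684 = -385114$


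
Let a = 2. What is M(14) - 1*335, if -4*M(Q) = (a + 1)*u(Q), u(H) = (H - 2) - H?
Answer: -667/2 ≈ -333.50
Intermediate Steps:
u(H) = -2 (u(H) = (-2 + H) - H = -2)
M(Q) = 3/2 (M(Q) = -(2 + 1)*(-2)/4 = -3*(-2)/4 = -1/4*(-6) = 3/2)
M(14) - 1*335 = 3/2 - 1*335 = 3/2 - 335 = -667/2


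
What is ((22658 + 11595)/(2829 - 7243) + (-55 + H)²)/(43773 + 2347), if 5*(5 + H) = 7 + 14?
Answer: 342733849/5089342000 ≈ 0.067343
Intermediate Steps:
H = -⅘ (H = -5 + (7 + 14)/5 = -5 + (⅕)*21 = -5 + 21/5 = -⅘ ≈ -0.80000)
((22658 + 11595)/(2829 - 7243) + (-55 + H)²)/(43773 + 2347) = ((22658 + 11595)/(2829 - 7243) + (-55 - ⅘)²)/(43773 + 2347) = (34253/(-4414) + (-279/5)²)/46120 = (34253*(-1/4414) + 77841/25)*(1/46120) = (-34253/4414 + 77841/25)*(1/46120) = (342733849/110350)*(1/46120) = 342733849/5089342000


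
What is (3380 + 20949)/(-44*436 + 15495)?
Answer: -24329/3689 ≈ -6.5950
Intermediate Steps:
(3380 + 20949)/(-44*436 + 15495) = 24329/(-19184 + 15495) = 24329/(-3689) = 24329*(-1/3689) = -24329/3689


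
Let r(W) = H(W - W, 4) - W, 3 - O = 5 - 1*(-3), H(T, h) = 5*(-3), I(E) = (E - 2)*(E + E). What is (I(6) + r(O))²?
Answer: 1444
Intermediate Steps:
I(E) = 2*E*(-2 + E) (I(E) = (-2 + E)*(2*E) = 2*E*(-2 + E))
H(T, h) = -15
O = -5 (O = 3 - (5 - 1*(-3)) = 3 - (5 + 3) = 3 - 1*8 = 3 - 8 = -5)
r(W) = -15 - W
(I(6) + r(O))² = (2*6*(-2 + 6) + (-15 - 1*(-5)))² = (2*6*4 + (-15 + 5))² = (48 - 10)² = 38² = 1444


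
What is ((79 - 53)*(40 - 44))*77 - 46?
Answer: -8054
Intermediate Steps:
((79 - 53)*(40 - 44))*77 - 46 = (26*(-4))*77 - 46 = -104*77 - 46 = -8008 - 46 = -8054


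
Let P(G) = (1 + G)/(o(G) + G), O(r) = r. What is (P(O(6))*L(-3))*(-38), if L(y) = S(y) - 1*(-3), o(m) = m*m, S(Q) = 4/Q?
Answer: -95/9 ≈ -10.556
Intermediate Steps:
o(m) = m**2
L(y) = 3 + 4/y (L(y) = 4/y - 1*(-3) = 4/y + 3 = 3 + 4/y)
P(G) = (1 + G)/(G + G**2) (P(G) = (1 + G)/(G**2 + G) = (1 + G)/(G + G**2))
(P(O(6))*L(-3))*(-38) = ((3 + 4/(-3))/6)*(-38) = ((3 + 4*(-1/3))/6)*(-38) = ((3 - 4/3)/6)*(-38) = ((1/6)*(5/3))*(-38) = (5/18)*(-38) = -95/9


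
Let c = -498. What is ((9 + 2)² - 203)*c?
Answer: 40836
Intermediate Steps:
((9 + 2)² - 203)*c = ((9 + 2)² - 203)*(-498) = (11² - 203)*(-498) = (121 - 203)*(-498) = -82*(-498) = 40836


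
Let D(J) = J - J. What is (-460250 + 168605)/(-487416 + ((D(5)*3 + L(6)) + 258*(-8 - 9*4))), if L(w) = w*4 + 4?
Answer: 58329/99748 ≈ 0.58476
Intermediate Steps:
L(w) = 4 + 4*w (L(w) = 4*w + 4 = 4 + 4*w)
D(J) = 0
(-460250 + 168605)/(-487416 + ((D(5)*3 + L(6)) + 258*(-8 - 9*4))) = (-460250 + 168605)/(-487416 + ((0*3 + (4 + 4*6)) + 258*(-8 - 9*4))) = -291645/(-487416 + ((0 + (4 + 24)) + 258*(-8 - 36))) = -291645/(-487416 + ((0 + 28) + 258*(-44))) = -291645/(-487416 + (28 - 11352)) = -291645/(-487416 - 11324) = -291645/(-498740) = -291645*(-1/498740) = 58329/99748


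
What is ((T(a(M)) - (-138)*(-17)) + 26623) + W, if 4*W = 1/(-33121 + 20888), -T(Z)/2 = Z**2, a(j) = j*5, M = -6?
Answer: 1099844563/48932 ≈ 22477.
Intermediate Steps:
a(j) = 5*j
T(Z) = -2*Z**2
W = -1/48932 (W = 1/(4*(-33121 + 20888)) = (1/4)/(-12233) = (1/4)*(-1/12233) = -1/48932 ≈ -2.0437e-5)
((T(a(M)) - (-138)*(-17)) + 26623) + W = ((-2*(5*(-6))**2 - (-138)*(-17)) + 26623) - 1/48932 = ((-2*(-30)**2 - 1*2346) + 26623) - 1/48932 = ((-2*900 - 2346) + 26623) - 1/48932 = ((-1800 - 2346) + 26623) - 1/48932 = (-4146 + 26623) - 1/48932 = 22477 - 1/48932 = 1099844563/48932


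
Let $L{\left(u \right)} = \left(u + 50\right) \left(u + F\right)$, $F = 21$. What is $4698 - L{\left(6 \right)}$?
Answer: $3186$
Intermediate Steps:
$L{\left(u \right)} = \left(21 + u\right) \left(50 + u\right)$ ($L{\left(u \right)} = \left(u + 50\right) \left(u + 21\right) = \left(50 + u\right) \left(21 + u\right) = \left(21 + u\right) \left(50 + u\right)$)
$4698 - L{\left(6 \right)} = 4698 - \left(1050 + 6^{2} + 71 \cdot 6\right) = 4698 - \left(1050 + 36 + 426\right) = 4698 - 1512 = 3186$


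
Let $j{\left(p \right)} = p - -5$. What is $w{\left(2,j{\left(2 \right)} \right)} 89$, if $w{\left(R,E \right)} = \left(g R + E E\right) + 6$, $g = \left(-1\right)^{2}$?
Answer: $5073$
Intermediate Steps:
$g = 1$
$j{\left(p \right)} = 5 + p$ ($j{\left(p \right)} = p + 5 = 5 + p$)
$w{\left(R,E \right)} = 6 + R + E^{2}$ ($w{\left(R,E \right)} = \left(1 R + E E\right) + 6 = \left(R + E^{2}\right) + 6 = 6 + R + E^{2}$)
$w{\left(2,j{\left(2 \right)} \right)} 89 = \left(6 + 2 + \left(5 + 2\right)^{2}\right) 89 = \left(6 + 2 + 7^{2}\right) 89 = \left(6 + 2 + 49\right) 89 = 57 \cdot 89 = 5073$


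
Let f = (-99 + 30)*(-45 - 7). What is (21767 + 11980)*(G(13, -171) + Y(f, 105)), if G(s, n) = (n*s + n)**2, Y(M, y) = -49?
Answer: 193410367689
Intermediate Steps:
f = 3588 (f = -69*(-52) = 3588)
G(s, n) = (n + n*s)**2
(21767 + 11980)*(G(13, -171) + Y(f, 105)) = (21767 + 11980)*((-171)**2*(1 + 13)**2 - 49) = 33747*(29241*14**2 - 49) = 33747*(29241*196 - 49) = 33747*(5731236 - 49) = 33747*5731187 = 193410367689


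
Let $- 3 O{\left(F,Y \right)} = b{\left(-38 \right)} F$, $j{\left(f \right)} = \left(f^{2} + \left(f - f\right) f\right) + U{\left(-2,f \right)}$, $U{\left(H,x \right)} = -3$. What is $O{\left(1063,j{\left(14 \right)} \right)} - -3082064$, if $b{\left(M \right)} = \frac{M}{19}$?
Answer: $\frac{9248318}{3} \approx 3.0828 \cdot 10^{6}$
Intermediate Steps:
$b{\left(M \right)} = \frac{M}{19}$ ($b{\left(M \right)} = M \frac{1}{19} = \frac{M}{19}$)
$j{\left(f \right)} = -3 + f^{2}$ ($j{\left(f \right)} = \left(f^{2} + \left(f - f\right) f\right) - 3 = \left(f^{2} + 0 f\right) - 3 = \left(f^{2} + 0\right) - 3 = f^{2} - 3 = -3 + f^{2}$)
$O{\left(F,Y \right)} = \frac{2 F}{3}$ ($O{\left(F,Y \right)} = - \frac{\frac{1}{19} \left(-38\right) F}{3} = - \frac{\left(-2\right) F}{3} = \frac{2 F}{3}$)
$O{\left(1063,j{\left(14 \right)} \right)} - -3082064 = \frac{2}{3} \cdot 1063 - -3082064 = \frac{2126}{3} + 3082064 = \frac{9248318}{3}$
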